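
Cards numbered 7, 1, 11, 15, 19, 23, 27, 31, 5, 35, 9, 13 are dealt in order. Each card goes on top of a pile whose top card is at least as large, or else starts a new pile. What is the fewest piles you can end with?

The minimum number of non-increasing subsequences covering a sequence equals the length of its longest strictly increasing subsequence.
LIS length is 8 (e.g. 7, 11, 15, 19, 23, 27, 31, 35), so 8 piles are needed.

8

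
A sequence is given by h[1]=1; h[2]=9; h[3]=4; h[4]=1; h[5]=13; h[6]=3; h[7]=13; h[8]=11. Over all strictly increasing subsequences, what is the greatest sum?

Let S[i] be the best sum of a strictly increasing subsequence ending at i:
i:      1  2  3  4  5  6  7  8
h[i]:   1  9  4  1 13  3 13 11
S:      1 10  5  1 23  4 23 21
Maximum is 23 (e.g. 1 + 9 + 13).

23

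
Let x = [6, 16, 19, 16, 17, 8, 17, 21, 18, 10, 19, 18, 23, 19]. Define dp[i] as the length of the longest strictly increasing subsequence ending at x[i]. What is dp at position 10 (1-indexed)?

3

dp[i] = 1 + max{dp[j] : j<i, x[j]<x[i]} (or 1 if no such j):
i:      1  2  3  4  5  6  7  8  9 10 11 12 13 14
x[i]:   6 16 19 16 17  8 17 21 18 10 19 18 23 19
dp:     1  2  3  2  3  2  3  4  4  3  5  4  6  5
At index 10 the value is 3.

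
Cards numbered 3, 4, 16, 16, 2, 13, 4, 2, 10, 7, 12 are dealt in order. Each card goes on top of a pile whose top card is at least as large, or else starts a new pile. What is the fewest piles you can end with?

4

The minimum number of non-increasing subsequences covering a sequence equals the length of its longest strictly increasing subsequence.
LIS length is 4 (e.g. 3, 4, 10, 12), so 4 piles are needed.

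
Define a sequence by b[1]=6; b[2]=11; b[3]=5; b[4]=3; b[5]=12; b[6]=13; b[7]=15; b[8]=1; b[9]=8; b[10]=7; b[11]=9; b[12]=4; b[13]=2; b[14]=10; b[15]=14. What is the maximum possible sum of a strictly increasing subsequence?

Let S[i] be the best sum of a strictly increasing subsequence ending at i:
i:      1  2  3  4  5  6  7  8  9 10 11 12 13 14 15
b[i]:   6 11  5  3 12 13 15  1  8  7  9  4  2 10 14
S:      6 17  5  3 29 42 57  1 14 13 23  7  3 33 56
Maximum is 57 (e.g. 6 + 11 + 12 + 13 + 15).

57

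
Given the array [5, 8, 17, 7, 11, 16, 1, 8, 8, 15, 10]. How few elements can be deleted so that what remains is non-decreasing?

Fewest deletions = n − (longest non-decreasing subsequence).
Patience tails:
5 → extends → [5]
8 → extends → [5, 8]
17 → extends → [5, 8, 17]
7 → replaces 8 → [5, 7, 17]
11 → replaces 17 → [5, 7, 11]
16 → extends → [5, 7, 11, 16]
1 → replaces 5 → [1, 7, 11, 16]
8 → replaces 11 → [1, 7, 8, 16]
8 → replaces 16 → [1, 7, 8, 8]
15 → extends → [1, 7, 8, 8, 15]
10 → replaces 15 → [1, 7, 8, 8, 10]
Longest non-decreasing subsequence has length 5, so deletions = 11 − 5 = 6.

6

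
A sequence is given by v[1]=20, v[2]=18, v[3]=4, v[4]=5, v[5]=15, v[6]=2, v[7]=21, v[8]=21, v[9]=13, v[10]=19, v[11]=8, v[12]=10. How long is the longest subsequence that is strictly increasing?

4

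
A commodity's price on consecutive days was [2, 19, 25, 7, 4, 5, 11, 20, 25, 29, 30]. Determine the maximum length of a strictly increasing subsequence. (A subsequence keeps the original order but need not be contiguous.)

Let dp[i] be the length of the longest such subsequence ending at index i:
i:      1  2  3  4  5  6  7  8  9 10 11
a[i]:   2 19 25  7  4  5 11 20 25 29 30
dp:     1  2  3  2  2  3  4  5  6  7  8
Maximum dp value is 8.

8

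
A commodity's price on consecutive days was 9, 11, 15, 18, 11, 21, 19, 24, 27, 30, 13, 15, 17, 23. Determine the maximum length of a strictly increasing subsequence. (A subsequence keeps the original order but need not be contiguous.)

Let dp[i] be the length of the longest such subsequence ending at index i:
i:      1  2  3  4  5  6  7  8  9 10 11 12 13 14
a[i]:   9 11 15 18 11 21 19 24 27 30 13 15 17 23
dp:     1  2  3  4  2  5  5  6  7  8  3  4  5  6
Maximum dp value is 8.

8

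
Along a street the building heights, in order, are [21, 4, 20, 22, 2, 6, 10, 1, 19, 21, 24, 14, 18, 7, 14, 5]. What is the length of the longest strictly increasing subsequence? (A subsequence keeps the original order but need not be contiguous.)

6

Let dp[i] be the length of the longest such subsequence ending at index i:
i:      1  2  3  4  5  6  7  8  9 10 11 12 13 14 15 16
a[i]:  21  4 20 22  2  6 10  1 19 21 24 14 18  7 14  5
dp:     1  1  2  3  1  2  3  1  4  5  6  4  5  3  4  2
Maximum dp value is 6.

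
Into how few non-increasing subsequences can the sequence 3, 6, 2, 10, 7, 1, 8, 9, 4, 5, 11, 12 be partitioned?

7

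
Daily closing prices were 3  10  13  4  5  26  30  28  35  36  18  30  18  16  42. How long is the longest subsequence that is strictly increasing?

Let dp[i] be the length of the longest such subsequence ending at index i:
i:      1  2  3  4  5  6  7  8  9 10 11 12 13 14 15
a[i]:   3 10 13  4  5 26 30 28 35 36 18 30 18 16 42
dp:     1  2  3  2  3  4  5  5  6  7  4  6  4  4  8
Maximum dp value is 8.

8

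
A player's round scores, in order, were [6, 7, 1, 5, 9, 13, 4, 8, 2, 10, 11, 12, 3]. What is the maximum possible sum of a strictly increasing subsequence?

Let S[i] be the best sum of a strictly increasing subsequence ending at i:
i:      1  2  3  4  5  6  7  8  9 10 11 12 13
a[i]:   6  7  1  5  9 13  4  8  2 10 11 12  3
S:      6 13  1  6 22 35  5 21  3 32 43 55  6
Maximum is 55 (e.g. 6 + 7 + 9 + 10 + 11 + 12).

55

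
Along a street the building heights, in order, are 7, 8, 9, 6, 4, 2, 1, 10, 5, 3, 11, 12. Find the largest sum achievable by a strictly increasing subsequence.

57

Let S[i] be the best sum of a strictly increasing subsequence ending at i:
i:      1  2  3  4  5  6  7  8  9 10 11 12
a[i]:   7  8  9  6  4  2  1 10  5  3 11 12
S:      7 15 24  6  4  2  1 34  9  5 45 57
Maximum is 57 (e.g. 7 + 8 + 9 + 10 + 11 + 12).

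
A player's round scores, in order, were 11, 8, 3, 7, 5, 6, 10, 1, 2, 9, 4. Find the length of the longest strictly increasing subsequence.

Track the smallest tail for each achievable length (strict):
11 → extends → [11]
8 → replaces 11 → [8]
3 → replaces 8 → [3]
7 → extends → [3, 7]
5 → replaces 7 → [3, 5]
6 → extends → [3, 5, 6]
10 → extends → [3, 5, 6, 10]
1 → replaces 3 → [1, 5, 6, 10]
2 → replaces 5 → [1, 2, 6, 10]
9 → replaces 10 → [1, 2, 6, 9]
4 → replaces 6 → [1, 2, 4, 9]
Four tails, so the longest strictly increasing subsequence has length 4 (e.g. 3, 5, 6, 10).

4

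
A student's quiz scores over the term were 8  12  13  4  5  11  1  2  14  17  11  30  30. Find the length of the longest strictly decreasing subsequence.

Negate each value so 'decreasing' becomes 'increasing', then run patience tails on the negated sequence:
-8 → extends → [-8]
-12 → replaces -8 → [-12]
-13 → replaces -12 → [-13]
-4 → extends → [-13, -4]
-5 → replaces -4 → [-13, -5]
-11 → replaces -5 → [-13, -11]
-1 → extends → [-13, -11, -1]
-2 → replaces -1 → [-13, -11, -2]
-14 → replaces -13 → [-14, -11, -2]
-17 → replaces -14 → [-17, -11, -2]
-11 → already a tail → [-17, -11, -2]
-30 → replaces -17 → [-30, -11, -2]
-30 → already a tail → [-30, -11, -2]
Three tails, so the longest strictly decreasing subsequence of the original has length 3.

3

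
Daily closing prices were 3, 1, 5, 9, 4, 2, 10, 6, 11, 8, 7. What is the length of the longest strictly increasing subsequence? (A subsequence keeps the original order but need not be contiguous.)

5

Let dp[i] be the length of the longest such subsequence ending at index i:
i:      1  2  3  4  5  6  7  8  9 10 11
a[i]:   3  1  5  9  4  2 10  6 11  8  7
dp:     1  1  2  3  2  2  4  3  5  4  4
Maximum dp value is 5.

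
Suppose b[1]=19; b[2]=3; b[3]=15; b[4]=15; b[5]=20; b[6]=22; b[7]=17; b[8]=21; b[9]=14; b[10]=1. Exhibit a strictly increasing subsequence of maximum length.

Patience tails give the LIS length; then backtrack through the dp parents:
19 → extends → [19]
3 → replaces 19 → [3]
15 → extends → [3, 15]
15 → already a tail → [3, 15]
20 → extends → [3, 15, 20]
22 → extends → [3, 15, 20, 22]
17 → replaces 20 → [3, 15, 17, 22]
21 → replaces 22 → [3, 15, 17, 21]
14 → replaces 15 → [3, 14, 17, 21]
1 → replaces 3 → [1, 14, 17, 21]
Length 4; one witness is 3, 15, 20, 22.

3, 15, 20, 22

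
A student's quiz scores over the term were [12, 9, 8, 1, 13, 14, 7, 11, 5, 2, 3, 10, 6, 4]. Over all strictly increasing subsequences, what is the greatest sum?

Let S[i] be the best sum of a strictly increasing subsequence ending at i:
i:      1  2  3  4  5  6  7  8  9 10 11 12 13 14
a[i]:  12  9  8  1 13 14  7 11  5  2  3 10  6  4
S:     12  9  8  1 25 39  8 20  6  3  6 19 12 10
Maximum is 39 (e.g. 12 + 13 + 14).

39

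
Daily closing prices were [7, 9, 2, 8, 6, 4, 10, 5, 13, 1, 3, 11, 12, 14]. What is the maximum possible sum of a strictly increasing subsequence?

63

Let S[i] be the best sum of a strictly increasing subsequence ending at i:
i:      1  2  3  4  5  6  7  8  9 10 11 12 13 14
a[i]:   7  9  2  8  6  4 10  5 13  1  3 11 12 14
S:      7 16  2 15  8  6 26 11 39  1  5 37 49 63
Maximum is 63 (e.g. 7 + 9 + 10 + 11 + 12 + 14).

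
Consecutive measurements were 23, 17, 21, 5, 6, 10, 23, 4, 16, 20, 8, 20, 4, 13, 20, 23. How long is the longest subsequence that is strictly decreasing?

5

Negate each value so 'decreasing' becomes 'increasing', then run patience tails on the negated sequence:
-23 → extends → [-23]
-17 → extends → [-23, -17]
-21 → replaces -17 → [-23, -21]
-5 → extends → [-23, -21, -5]
-6 → replaces -5 → [-23, -21, -6]
-10 → replaces -6 → [-23, -21, -10]
-23 → already a tail → [-23, -21, -10]
-4 → extends → [-23, -21, -10, -4]
-16 → replaces -10 → [-23, -21, -16, -4]
-20 → replaces -16 → [-23, -21, -20, -4]
-8 → replaces -4 → [-23, -21, -20, -8]
-20 → already a tail → [-23, -21, -20, -8]
-4 → extends → [-23, -21, -20, -8, -4]
-13 → replaces -8 → [-23, -21, -20, -13, -4]
-20 → already a tail → [-23, -21, -20, -13, -4]
-23 → already a tail → [-23, -21, -20, -13, -4]
Five tails, so the longest strictly decreasing subsequence of the original has length 5.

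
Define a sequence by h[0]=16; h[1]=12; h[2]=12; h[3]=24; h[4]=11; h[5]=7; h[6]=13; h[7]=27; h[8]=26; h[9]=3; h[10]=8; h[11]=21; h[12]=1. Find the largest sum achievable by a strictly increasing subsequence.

Let S[i] be the best sum of a strictly increasing subsequence ending at i:
i:      0  1  2  3  4  5  6  7  8  9 10 11 12
h[i]:  16 12 12 24 11  7 13 27 26  3  8 21  1
S:     16 12 12 40 11  7 25 67 66  3 15 46  1
Maximum is 67 (e.g. 16 + 24 + 27).

67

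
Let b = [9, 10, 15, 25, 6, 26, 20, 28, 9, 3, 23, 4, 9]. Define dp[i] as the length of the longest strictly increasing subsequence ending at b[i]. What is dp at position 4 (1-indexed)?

4

dp[i] = 1 + max{dp[j] : j<i, b[j]<b[i]} (or 1 if no such j):
i:      1  2  3  4  5  6  7  8  9 10 11 12 13
b[i]:   9 10 15 25  6 26 20 28  9  3 23  4  9
dp:     1  2  3  4  1  5  4  6  2  1  5  2  3
At index 4 the value is 4.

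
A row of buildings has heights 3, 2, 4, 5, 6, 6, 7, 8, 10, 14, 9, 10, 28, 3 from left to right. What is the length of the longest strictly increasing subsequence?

9

Let dp[i] be the length of the longest such subsequence ending at index i:
i:      1  2  3  4  5  6  7  8  9 10 11 12 13 14
a[i]:   3  2  4  5  6  6  7  8 10 14  9 10 28  3
dp:     1  1  2  3  4  4  5  6  7  8  7  8  9  2
Maximum dp value is 9.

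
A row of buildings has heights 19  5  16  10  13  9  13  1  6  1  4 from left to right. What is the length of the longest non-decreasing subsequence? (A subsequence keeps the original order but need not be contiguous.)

Let dp[i] be the length of the longest such subsequence ending at index i:
i:      1  2  3  4  5  6  7  8  9 10 11
a[i]:  19  5 16 10 13  9 13  1  6  1  4
dp:     1  1  2  2  3  2  4  1  2  2  3
Maximum dp value is 4.

4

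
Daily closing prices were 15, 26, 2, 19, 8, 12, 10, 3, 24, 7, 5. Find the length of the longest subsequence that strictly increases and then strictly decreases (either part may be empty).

inc[i] = longest strictly increasing subsequence ending at i; dec[i] = longest strictly decreasing subsequence starting at i:
i:      1  2  3  4  5  6  7  8  9 10 11
a[i]:  15 26  2 19  8 12 10  3 24  7  5
inc:    1  2  1  2  2  3  3  2  4  3  3
dec:    5  6  1  5  3  4  3  1  3  2  1
Best peak at i=2 (value 26): inc=2, dec=6, length 2+6−1 = 7.

7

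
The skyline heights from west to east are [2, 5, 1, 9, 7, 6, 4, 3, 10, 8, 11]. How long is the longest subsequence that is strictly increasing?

Track the smallest tail for each achievable length (strict):
2 → extends → [2]
5 → extends → [2, 5]
1 → replaces 2 → [1, 5]
9 → extends → [1, 5, 9]
7 → replaces 9 → [1, 5, 7]
6 → replaces 7 → [1, 5, 6]
4 → replaces 5 → [1, 4, 6]
3 → replaces 4 → [1, 3, 6]
10 → extends → [1, 3, 6, 10]
8 → replaces 10 → [1, 3, 6, 8]
11 → extends → [1, 3, 6, 8, 11]
Five tails, so the longest strictly increasing subsequence has length 5 (e.g. 2, 5, 9, 10, 11).

5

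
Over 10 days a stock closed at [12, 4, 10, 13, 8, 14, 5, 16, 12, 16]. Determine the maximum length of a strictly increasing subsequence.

Track the smallest tail for each achievable length (strict):
12 → extends → [12]
4 → replaces 12 → [4]
10 → extends → [4, 10]
13 → extends → [4, 10, 13]
8 → replaces 10 → [4, 8, 13]
14 → extends → [4, 8, 13, 14]
5 → replaces 8 → [4, 5, 13, 14]
16 → extends → [4, 5, 13, 14, 16]
12 → replaces 13 → [4, 5, 12, 14, 16]
16 → already a tail → [4, 5, 12, 14, 16]
Five tails, so the longest strictly increasing subsequence has length 5 (e.g. 4, 10, 13, 14, 16).

5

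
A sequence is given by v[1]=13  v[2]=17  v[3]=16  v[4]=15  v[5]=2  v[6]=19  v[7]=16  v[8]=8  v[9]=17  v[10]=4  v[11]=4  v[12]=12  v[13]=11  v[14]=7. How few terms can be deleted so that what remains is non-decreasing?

Fewest deletions = n − (longest non-decreasing subsequence).
Patience tails:
13 → extends → [13]
17 → extends → [13, 17]
16 → replaces 17 → [13, 16]
15 → replaces 16 → [13, 15]
2 → replaces 13 → [2, 15]
19 → extends → [2, 15, 19]
16 → replaces 19 → [2, 15, 16]
8 → replaces 15 → [2, 8, 16]
17 → extends → [2, 8, 16, 17]
4 → replaces 8 → [2, 4, 16, 17]
4 → replaces 16 → [2, 4, 4, 17]
12 → replaces 17 → [2, 4, 4, 12]
11 → replaces 12 → [2, 4, 4, 11]
7 → replaces 11 → [2, 4, 4, 7]
Longest non-decreasing subsequence has length 4, so deletions = 14 − 4 = 10.

10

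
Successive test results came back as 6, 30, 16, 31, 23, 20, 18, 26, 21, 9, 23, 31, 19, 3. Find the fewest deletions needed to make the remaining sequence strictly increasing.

8

Fewest deletions = n − (longest strictly increasing subsequence).
i:      1  2  3  4  5  6  7  8  9 10 11 12 13 14
a[i]:   6 30 16 31 23 20 18 26 21  9 23 31 19  3
dp:     1  2  2  3  3  3  3  4  4  2  5  6  4  1
max dp = 6, so deletions = 14 − 6 = 8.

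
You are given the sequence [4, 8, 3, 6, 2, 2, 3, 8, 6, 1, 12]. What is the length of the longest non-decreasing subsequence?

Let dp[i] be the length of the longest such subsequence ending at index i:
i:      1  2  3  4  5  6  7  8  9 10 11
a[i]:   4  8  3  6  2  2  3  8  6  1 12
dp:     1  2  1  2  1  2  3  4  4  1  5
Maximum dp value is 5.

5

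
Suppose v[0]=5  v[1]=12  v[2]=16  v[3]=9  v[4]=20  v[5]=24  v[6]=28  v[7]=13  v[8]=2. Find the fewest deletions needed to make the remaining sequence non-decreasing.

Fewest deletions = n − (longest non-decreasing subsequence).
Patience tails:
5 → extends → [5]
12 → extends → [5, 12]
16 → extends → [5, 12, 16]
9 → replaces 12 → [5, 9, 16]
20 → extends → [5, 9, 16, 20]
24 → extends → [5, 9, 16, 20, 24]
28 → extends → [5, 9, 16, 20, 24, 28]
13 → replaces 16 → [5, 9, 13, 20, 24, 28]
2 → replaces 5 → [2, 9, 13, 20, 24, 28]
Longest non-decreasing subsequence has length 6, so deletions = 9 − 6 = 3.

3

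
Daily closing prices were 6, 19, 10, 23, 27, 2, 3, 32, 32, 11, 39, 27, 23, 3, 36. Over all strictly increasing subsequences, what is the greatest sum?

146

Let S[i] be the best sum of a strictly increasing subsequence ending at i:
i:       1   2   3   4   5   6   7   8   9  10  11  12  13  14  15
a[i]:    6  19  10  23  27   2   3  32  32  11  39  27  23   3  36
S:       6  25  16  48  75   2   5 107 107  27 146  75  50   5 143
Maximum is 146 (e.g. 6 + 19 + 23 + 27 + 32 + 39).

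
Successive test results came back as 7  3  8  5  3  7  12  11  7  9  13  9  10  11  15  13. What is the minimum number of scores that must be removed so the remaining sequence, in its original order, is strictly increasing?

9

Fewest deletions = n − (longest strictly increasing subsequence).
Patience tails:
7 → extends → [7]
3 → replaces 7 → [3]
8 → extends → [3, 8]
5 → replaces 8 → [3, 5]
3 → already a tail → [3, 5]
7 → extends → [3, 5, 7]
12 → extends → [3, 5, 7, 12]
11 → replaces 12 → [3, 5, 7, 11]
7 → already a tail → [3, 5, 7, 11]
9 → replaces 11 → [3, 5, 7, 9]
13 → extends → [3, 5, 7, 9, 13]
9 → already a tail → [3, 5, 7, 9, 13]
10 → replaces 13 → [3, 5, 7, 9, 10]
11 → extends → [3, 5, 7, 9, 10, 11]
15 → extends → [3, 5, 7, 9, 10, 11, 15]
13 → replaces 15 → [3, 5, 7, 9, 10, 11, 13]
Longest strictly increasing subsequence has length 7, so deletions = 16 − 7 = 9.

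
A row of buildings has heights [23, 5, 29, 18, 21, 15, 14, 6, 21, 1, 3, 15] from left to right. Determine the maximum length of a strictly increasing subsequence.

Track the smallest tail for each achievable length (strict):
23 → extends → [23]
5 → replaces 23 → [5]
29 → extends → [5, 29]
18 → replaces 29 → [5, 18]
21 → extends → [5, 18, 21]
15 → replaces 18 → [5, 15, 21]
14 → replaces 15 → [5, 14, 21]
6 → replaces 14 → [5, 6, 21]
21 → already a tail → [5, 6, 21]
1 → replaces 5 → [1, 6, 21]
3 → replaces 6 → [1, 3, 21]
15 → replaces 21 → [1, 3, 15]
Three tails, so the longest strictly increasing subsequence has length 3 (e.g. 5, 18, 21).

3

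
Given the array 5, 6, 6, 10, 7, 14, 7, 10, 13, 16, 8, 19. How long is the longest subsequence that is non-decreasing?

Track the smallest tail for each achievable length (allowing ties):
5 → extends → [5]
6 → extends → [5, 6]
6 → extends → [5, 6, 6]
10 → extends → [5, 6, 6, 10]
7 → replaces 10 → [5, 6, 6, 7]
14 → extends → [5, 6, 6, 7, 14]
7 → replaces 14 → [5, 6, 6, 7, 7]
10 → extends → [5, 6, 6, 7, 7, 10]
13 → extends → [5, 6, 6, 7, 7, 10, 13]
16 → extends → [5, 6, 6, 7, 7, 10, 13, 16]
8 → replaces 10 → [5, 6, 6, 7, 7, 8, 13, 16]
19 → extends → [5, 6, 6, 7, 7, 8, 13, 16, 19]
Nine tails, so the longest non-decreasing subsequence has length 9 (e.g. 5, 6, 6, 7, 7, 10, 13, 16, 19).

9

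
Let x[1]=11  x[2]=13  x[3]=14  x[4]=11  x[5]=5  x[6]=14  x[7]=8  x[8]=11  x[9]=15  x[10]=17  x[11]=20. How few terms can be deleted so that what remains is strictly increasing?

Fewest deletions = n − (longest strictly increasing subsequence).
i:      1  2  3  4  5  6  7  8  9 10 11
x[i]:  11 13 14 11  5 14  8 11 15 17 20
dp:     1  2  3  1  1  3  2  3  4  5  6
max dp = 6, so deletions = 11 − 6 = 5.

5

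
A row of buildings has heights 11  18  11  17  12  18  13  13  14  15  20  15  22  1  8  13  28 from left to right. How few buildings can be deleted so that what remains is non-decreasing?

Fewest deletions = n − (longest non-decreasing subsequence).
i:      1  2  3  4  5  6  7  8  9 10 11 12 13 14 15 16 17
a[i]:  11 18 11 17 12 18 13 13 14 15 20 15 22  1  8 13 28
dp:     1  2  2  3  3  4  4  5  6  7  8  8  9  1  2  6 10
max dp = 10, so deletions = 17 − 10 = 7.

7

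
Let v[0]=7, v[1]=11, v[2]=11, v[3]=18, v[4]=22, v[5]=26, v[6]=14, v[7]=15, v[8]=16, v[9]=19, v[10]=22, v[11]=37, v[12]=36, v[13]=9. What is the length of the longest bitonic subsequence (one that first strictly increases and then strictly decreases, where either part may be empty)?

inc[i] = longest strictly increasing subsequence ending at i; dec[i] = longest strictly decreasing subsequence starting at i:
i:      0  1  2  3  4  5  6  7  8  9 10 11 12 13
v[i]:   7 11 11 18 22 26 14 15 16 19 22 37 36  9
inc:    1  2  2  3  4  5  3  4  5  6  7  8  8  2
dec:    1  2  2  3  3  3  2  2  2  2  2  3  2  1
Best peak at i=11 (value 37): inc=8, dec=3, length 8+3−1 = 10.

10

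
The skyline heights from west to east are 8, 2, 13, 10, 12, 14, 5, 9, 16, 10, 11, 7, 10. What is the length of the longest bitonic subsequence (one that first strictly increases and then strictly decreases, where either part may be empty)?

inc[i] = longest strictly increasing subsequence ending at i; dec[i] = longest strictly decreasing subsequence starting at i:
i:      1  2  3  4  5  6  7  8  9 10 11 12 13
a[i]:   8  2 13 10 12 14  5  9 16 10 11  7 10
inc:    1  1  2  2  3  4  2  3  5  4  5  3  4
dec:    2  1  4  3  3  3  1  2  3  2  2  1  1
Best peak at i=9 (value 16): inc=5, dec=3, length 5+3−1 = 7.

7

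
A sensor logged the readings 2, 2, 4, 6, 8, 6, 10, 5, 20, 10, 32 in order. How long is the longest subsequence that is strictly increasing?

7

Track the smallest tail for each achievable length (strict):
2 → extends → [2]
2 → already a tail → [2]
4 → extends → [2, 4]
6 → extends → [2, 4, 6]
8 → extends → [2, 4, 6, 8]
6 → already a tail → [2, 4, 6, 8]
10 → extends → [2, 4, 6, 8, 10]
5 → replaces 6 → [2, 4, 5, 8, 10]
20 → extends → [2, 4, 5, 8, 10, 20]
10 → already a tail → [2, 4, 5, 8, 10, 20]
32 → extends → [2, 4, 5, 8, 10, 20, 32]
Seven tails, so the longest strictly increasing subsequence has length 7 (e.g. 2, 4, 6, 8, 10, 20, 32).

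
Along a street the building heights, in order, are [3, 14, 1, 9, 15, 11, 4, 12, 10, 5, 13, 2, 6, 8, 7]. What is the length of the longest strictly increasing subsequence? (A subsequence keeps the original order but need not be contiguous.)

5

Track the smallest tail for each achievable length (strict):
3 → extends → [3]
14 → extends → [3, 14]
1 → replaces 3 → [1, 14]
9 → replaces 14 → [1, 9]
15 → extends → [1, 9, 15]
11 → replaces 15 → [1, 9, 11]
4 → replaces 9 → [1, 4, 11]
12 → extends → [1, 4, 11, 12]
10 → replaces 11 → [1, 4, 10, 12]
5 → replaces 10 → [1, 4, 5, 12]
13 → extends → [1, 4, 5, 12, 13]
2 → replaces 4 → [1, 2, 5, 12, 13]
6 → replaces 12 → [1, 2, 5, 6, 13]
8 → replaces 13 → [1, 2, 5, 6, 8]
7 → replaces 8 → [1, 2, 5, 6, 7]
Five tails, so the longest strictly increasing subsequence has length 5 (e.g. 3, 9, 11, 12, 13).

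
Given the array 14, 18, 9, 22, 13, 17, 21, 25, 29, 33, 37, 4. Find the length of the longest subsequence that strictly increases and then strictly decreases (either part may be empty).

9

inc[i] = longest strictly increasing subsequence ending at i; dec[i] = longest strictly decreasing subsequence starting at i:
i:      1  2  3  4  5  6  7  8  9 10 11 12
a[i]:  14 18  9 22 13 17 21 25 29 33 37  4
inc:    1  2  1  3  2  3  4  5  6  7  8  1
dec:    3  3  2  3  2  2  2  2  2  2  2  1
Best peak at i=11 (value 37): inc=8, dec=2, length 8+2−1 = 9.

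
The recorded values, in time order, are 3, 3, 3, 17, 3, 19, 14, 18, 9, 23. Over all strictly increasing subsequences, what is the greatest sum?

62

Let S[i] be the best sum of a strictly increasing subsequence ending at i:
i:      1  2  3  4  5  6  7  8  9 10
a[i]:   3  3  3 17  3 19 14 18  9 23
S:      3  3  3 20  3 39 17 38 12 62
Maximum is 62 (e.g. 3 + 17 + 19 + 23).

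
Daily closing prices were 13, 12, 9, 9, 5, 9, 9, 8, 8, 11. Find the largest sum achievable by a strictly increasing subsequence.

25

Let S[i] be the best sum of a strictly increasing subsequence ending at i:
i:      1  2  3  4  5  6  7  8  9 10
a[i]:  13 12  9  9  5  9  9  8  8 11
S:     13 12  9  9  5 14 14 13 13 25
Maximum is 25 (e.g. 5 + 9 + 11).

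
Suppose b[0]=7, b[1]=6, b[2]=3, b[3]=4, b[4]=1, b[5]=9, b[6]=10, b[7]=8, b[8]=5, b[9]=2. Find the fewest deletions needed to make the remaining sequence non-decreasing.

6

Fewest deletions = n − (longest non-decreasing subsequence).
i:      0  1  2  3  4  5  6  7  8  9
b[i]:   7  6  3  4  1  9 10  8  5  2
dp:     1  1  1  2  1  3  4  3  3  2
max dp = 4, so deletions = 10 − 4 = 6.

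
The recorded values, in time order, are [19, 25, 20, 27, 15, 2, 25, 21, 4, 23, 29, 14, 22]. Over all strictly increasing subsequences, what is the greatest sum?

112

Let S[i] be the best sum of a strictly increasing subsequence ending at i:
i:       1   2   3   4   5   6   7   8   9  10  11  12  13
a[i]:   19  25  20  27  15   2  25  21   4  23  29  14  22
S:      19  44  39  71  15   2  64  60   6  83 112  20  82
Maximum is 112 (e.g. 19 + 20 + 21 + 23 + 29).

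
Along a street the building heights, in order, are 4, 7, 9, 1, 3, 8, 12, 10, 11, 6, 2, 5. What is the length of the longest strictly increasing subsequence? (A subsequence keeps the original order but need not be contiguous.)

5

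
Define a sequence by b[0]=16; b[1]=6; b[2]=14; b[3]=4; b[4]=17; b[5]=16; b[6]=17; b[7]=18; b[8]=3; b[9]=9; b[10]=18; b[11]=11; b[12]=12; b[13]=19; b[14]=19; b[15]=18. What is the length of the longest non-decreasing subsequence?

8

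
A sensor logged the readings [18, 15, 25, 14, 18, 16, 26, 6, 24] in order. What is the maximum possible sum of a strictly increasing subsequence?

Let S[i] be the best sum of a strictly increasing subsequence ending at i:
i:      1  2  3  4  5  6  7  8  9
a[i]:  18 15 25 14 18 16 26  6 24
S:     18 15 43 14 33 31 69  6 57
Maximum is 69 (e.g. 18 + 25 + 26).

69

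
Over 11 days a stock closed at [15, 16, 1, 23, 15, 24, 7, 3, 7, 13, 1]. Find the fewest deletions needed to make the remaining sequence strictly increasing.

7

Fewest deletions = n − (longest strictly increasing subsequence).
i:      1  2  3  4  5  6  7  8  9 10 11
a[i]:  15 16  1 23 15 24  7  3  7 13  1
dp:     1  2  1  3  2  4  2  2  3  4  1
max dp = 4, so deletions = 11 − 4 = 7.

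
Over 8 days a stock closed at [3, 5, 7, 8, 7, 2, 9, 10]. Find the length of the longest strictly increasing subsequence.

Track the smallest tail for each achievable length (strict):
3 → extends → [3]
5 → extends → [3, 5]
7 → extends → [3, 5, 7]
8 → extends → [3, 5, 7, 8]
7 → already a tail → [3, 5, 7, 8]
2 → replaces 3 → [2, 5, 7, 8]
9 → extends → [2, 5, 7, 8, 9]
10 → extends → [2, 5, 7, 8, 9, 10]
Six tails, so the longest strictly increasing subsequence has length 6 (e.g. 3, 5, 7, 8, 9, 10).

6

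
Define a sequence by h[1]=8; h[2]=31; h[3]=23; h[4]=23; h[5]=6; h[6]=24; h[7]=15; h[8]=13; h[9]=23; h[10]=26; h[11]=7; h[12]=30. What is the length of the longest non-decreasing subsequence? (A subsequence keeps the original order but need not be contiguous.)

Let dp[i] be the length of the longest such subsequence ending at index i:
i:      1  2  3  4  5  6  7  8  9 10 11 12
h[i]:   8 31 23 23  6 24 15 13 23 26  7 30
dp:     1  2  2  3  1  4  2  2  4  5  2  6
Maximum dp value is 6.

6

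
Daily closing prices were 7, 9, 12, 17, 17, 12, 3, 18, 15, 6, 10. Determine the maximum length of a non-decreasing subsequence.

Let dp[i] be the length of the longest such subsequence ending at index i:
i:      1  2  3  4  5  6  7  8  9 10 11
a[i]:   7  9 12 17 17 12  3 18 15  6 10
dp:     1  2  3  4  5  4  1  6  5  2  3
Maximum dp value is 6.

6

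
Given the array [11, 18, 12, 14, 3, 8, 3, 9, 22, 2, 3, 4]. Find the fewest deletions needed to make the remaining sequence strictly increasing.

Fewest deletions = n − (longest strictly increasing subsequence).
Patience tails:
11 → extends → [11]
18 → extends → [11, 18]
12 → replaces 18 → [11, 12]
14 → extends → [11, 12, 14]
3 → replaces 11 → [3, 12, 14]
8 → replaces 12 → [3, 8, 14]
3 → already a tail → [3, 8, 14]
9 → replaces 14 → [3, 8, 9]
22 → extends → [3, 8, 9, 22]
2 → replaces 3 → [2, 8, 9, 22]
3 → replaces 8 → [2, 3, 9, 22]
4 → replaces 9 → [2, 3, 4, 22]
Longest strictly increasing subsequence has length 4, so deletions = 12 − 4 = 8.

8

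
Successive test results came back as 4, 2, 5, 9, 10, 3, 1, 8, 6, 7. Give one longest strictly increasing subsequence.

4, 5, 9, 10

Patience tails give the LIS length; then backtrack through the dp parents:
4 → extends → [4]
2 → replaces 4 → [2]
5 → extends → [2, 5]
9 → extends → [2, 5, 9]
10 → extends → [2, 5, 9, 10]
3 → replaces 5 → [2, 3, 9, 10]
1 → replaces 2 → [1, 3, 9, 10]
8 → replaces 9 → [1, 3, 8, 10]
6 → replaces 8 → [1, 3, 6, 10]
7 → replaces 10 → [1, 3, 6, 7]
Length 4; one witness is 4, 5, 9, 10.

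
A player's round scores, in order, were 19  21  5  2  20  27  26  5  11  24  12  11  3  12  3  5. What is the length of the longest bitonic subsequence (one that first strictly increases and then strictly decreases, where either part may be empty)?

8

inc[i] = longest strictly increasing subsequence ending at i; dec[i] = longest strictly decreasing subsequence starting at i:
i:      1  2  3  4  5  6  7  8  9 10 11 12 13 14 15 16
a[i]:  19 21  5  2 20 27 26  5 11 24 12 11  3 12  3  5
inc:    1  2  1  1  2  3  3  2  3  4  4  3  2  4  2  3
dec:    4  5  2  1  4  6  5  2  2  4  3  2  1  2  1  1
Best peak at i=6 (value 27): inc=3, dec=6, length 3+6−1 = 8.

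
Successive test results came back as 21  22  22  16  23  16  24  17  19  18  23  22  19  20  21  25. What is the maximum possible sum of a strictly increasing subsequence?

136

Let S[i] be the best sum of a strictly increasing subsequence ending at i:
i:       1   2   3   4   5   6   7   8   9  10  11  12  13  14  15  16
a[i]:   21  22  22  16  23  16  24  17  19  18  23  22  19  20  21  25
S:      21  43  43  16  66  16  90  33  52  51  75  74  70  90 111 136
Maximum is 136 (e.g. 16 + 17 + 18 + 19 + 20 + 21 + 25).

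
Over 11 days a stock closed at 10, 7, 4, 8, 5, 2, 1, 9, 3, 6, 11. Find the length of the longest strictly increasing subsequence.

4

Track the smallest tail for each achievable length (strict):
10 → extends → [10]
7 → replaces 10 → [7]
4 → replaces 7 → [4]
8 → extends → [4, 8]
5 → replaces 8 → [4, 5]
2 → replaces 4 → [2, 5]
1 → replaces 2 → [1, 5]
9 → extends → [1, 5, 9]
3 → replaces 5 → [1, 3, 9]
6 → replaces 9 → [1, 3, 6]
11 → extends → [1, 3, 6, 11]
Four tails, so the longest strictly increasing subsequence has length 4 (e.g. 7, 8, 9, 11).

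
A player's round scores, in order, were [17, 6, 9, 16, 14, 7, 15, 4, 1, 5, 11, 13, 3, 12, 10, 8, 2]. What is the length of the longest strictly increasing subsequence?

4

Track the smallest tail for each achievable length (strict):
17 → extends → [17]
6 → replaces 17 → [6]
9 → extends → [6, 9]
16 → extends → [6, 9, 16]
14 → replaces 16 → [6, 9, 14]
7 → replaces 9 → [6, 7, 14]
15 → extends → [6, 7, 14, 15]
4 → replaces 6 → [4, 7, 14, 15]
1 → replaces 4 → [1, 7, 14, 15]
5 → replaces 7 → [1, 5, 14, 15]
11 → replaces 14 → [1, 5, 11, 15]
13 → replaces 15 → [1, 5, 11, 13]
3 → replaces 5 → [1, 3, 11, 13]
12 → replaces 13 → [1, 3, 11, 12]
10 → replaces 11 → [1, 3, 10, 12]
8 → replaces 10 → [1, 3, 8, 12]
2 → replaces 3 → [1, 2, 8, 12]
Four tails, so the longest strictly increasing subsequence has length 4 (e.g. 6, 9, 14, 15).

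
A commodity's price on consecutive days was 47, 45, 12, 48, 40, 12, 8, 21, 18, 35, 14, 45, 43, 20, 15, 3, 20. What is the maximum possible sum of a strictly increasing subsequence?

113

Let S[i] be the best sum of a strictly increasing subsequence ending at i:
i:       1   2   3   4   5   6   7   8   9  10  11  12  13  14  15  16  17
a[i]:   47  45  12  48  40  12   8  21  18  35  14  45  43  20  15   3  20
S:      47  45  12  95  52  12   8  33  30  68  26 113 111  50  41   3  61
Maximum is 113 (e.g. 12 + 21 + 35 + 45).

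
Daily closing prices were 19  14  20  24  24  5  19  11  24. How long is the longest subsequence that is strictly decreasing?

Negate each value so 'decreasing' becomes 'increasing', then run patience tails on the negated sequence:
-19 → extends → [-19]
-14 → extends → [-19, -14]
-20 → replaces -19 → [-20, -14]
-24 → replaces -20 → [-24, -14]
-24 → already a tail → [-24, -14]
-5 → extends → [-24, -14, -5]
-19 → replaces -14 → [-24, -19, -5]
-11 → replaces -5 → [-24, -19, -11]
-24 → already a tail → [-24, -19, -11]
Three tails, so the longest strictly decreasing subsequence of the original has length 3.

3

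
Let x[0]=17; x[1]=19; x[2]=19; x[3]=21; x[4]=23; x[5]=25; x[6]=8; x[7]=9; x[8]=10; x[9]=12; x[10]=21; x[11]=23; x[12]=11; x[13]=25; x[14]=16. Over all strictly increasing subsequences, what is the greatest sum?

Let S[i] be the best sum of a strictly increasing subsequence ending at i:
i:       0   1   2   3   4   5   6   7   8   9  10  11  12  13  14
x[i]:   17  19  19  21  23  25   8   9  10  12  21  23  11  25  16
S:      17  36  36  57  80 105   8  17  27  39  60  83  38 108  55
Maximum is 108 (e.g. 8 + 9 + 10 + 12 + 21 + 23 + 25).

108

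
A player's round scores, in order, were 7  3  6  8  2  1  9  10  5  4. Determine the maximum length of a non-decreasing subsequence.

5

Track the smallest tail for each achievable length (allowing ties):
7 → extends → [7]
3 → replaces 7 → [3]
6 → extends → [3, 6]
8 → extends → [3, 6, 8]
2 → replaces 3 → [2, 6, 8]
1 → replaces 2 → [1, 6, 8]
9 → extends → [1, 6, 8, 9]
10 → extends → [1, 6, 8, 9, 10]
5 → replaces 6 → [1, 5, 8, 9, 10]
4 → replaces 5 → [1, 4, 8, 9, 10]
Five tails, so the longest non-decreasing subsequence has length 5 (e.g. 3, 6, 8, 9, 10).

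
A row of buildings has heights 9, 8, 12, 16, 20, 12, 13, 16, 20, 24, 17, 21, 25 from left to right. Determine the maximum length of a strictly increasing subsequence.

Track the smallest tail for each achievable length (strict):
9 → extends → [9]
8 → replaces 9 → [8]
12 → extends → [8, 12]
16 → extends → [8, 12, 16]
20 → extends → [8, 12, 16, 20]
12 → already a tail → [8, 12, 16, 20]
13 → replaces 16 → [8, 12, 13, 20]
16 → replaces 20 → [8, 12, 13, 16]
20 → extends → [8, 12, 13, 16, 20]
24 → extends → [8, 12, 13, 16, 20, 24]
17 → replaces 20 → [8, 12, 13, 16, 17, 24]
21 → replaces 24 → [8, 12, 13, 16, 17, 21]
25 → extends → [8, 12, 13, 16, 17, 21, 25]
Seven tails, so the longest strictly increasing subsequence has length 7 (e.g. 9, 12, 13, 16, 20, 24, 25).

7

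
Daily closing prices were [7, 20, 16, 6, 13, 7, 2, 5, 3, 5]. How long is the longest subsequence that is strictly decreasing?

6

Let dp[i] be the longest strictly decreasing subsequence ending at i:
i:      1  2  3  4  5  6  7  8  9 10
a[i]:   7 20 16  6 13  7  2  5  3  5
dp:     1  1  2  3  3  4  5  5  6  5
Maximum is 6.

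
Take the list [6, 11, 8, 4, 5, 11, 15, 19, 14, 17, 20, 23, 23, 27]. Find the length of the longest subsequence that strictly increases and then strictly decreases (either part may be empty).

8

inc[i] = longest strictly increasing subsequence ending at i; dec[i] = longest strictly decreasing subsequence starting at i:
i:      1  2  3  4  5  6  7  8  9 10 11 12 13 14
a[i]:   6 11  8  4  5 11 15 19 14 17 20 23 23 27
inc:    1  2  2  1  2  3  4  5  4  5  6  7  7  8
dec:    2  3  2  1  1  1  2  2  1  1  1  1  1  1
Best peak at i=14 (value 27): inc=8, dec=1, length 8+1−1 = 8.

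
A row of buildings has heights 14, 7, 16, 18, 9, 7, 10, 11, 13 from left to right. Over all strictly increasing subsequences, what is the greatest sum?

50

Let S[i] be the best sum of a strictly increasing subsequence ending at i:
i:      1  2  3  4  5  6  7  8  9
a[i]:  14  7 16 18  9  7 10 11 13
S:     14  7 30 48 16  7 26 37 50
Maximum is 50 (e.g. 7 + 9 + 10 + 11 + 13).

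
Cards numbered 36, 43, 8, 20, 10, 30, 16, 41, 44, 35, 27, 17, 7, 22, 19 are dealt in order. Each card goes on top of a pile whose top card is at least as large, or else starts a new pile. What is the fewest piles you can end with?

Place each on the leftmost legal pile:
36 → new pile 1 (tops now [36])
43 → new pile 2 (tops now [36, 43])
8 → pile 1 (tops now [8, 43])
20 → pile 2 (tops now [8, 20])
10 → pile 2 (tops now [8, 10])
30 → new pile 3 (tops now [8, 10, 30])
16 → pile 3 (tops now [8, 10, 16])
41 → new pile 4 (tops now [8, 10, 16, 41])
44 → new pile 5 (tops now [8, 10, 16, 41, 44])
35 → pile 4 (tops now [8, 10, 16, 35, 44])
27 → pile 4 (tops now [8, 10, 16, 27, 44])
17 → pile 4 (tops now [8, 10, 16, 17, 44])
7 → pile 1 (tops now [7, 10, 16, 17, 44])
22 → pile 5 (tops now [7, 10, 16, 17, 22])
19 → pile 5 (tops now [7, 10, 16, 17, 19])
Five piles.

5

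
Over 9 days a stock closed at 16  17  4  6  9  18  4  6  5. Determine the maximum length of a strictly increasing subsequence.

4

Track the smallest tail for each achievable length (strict):
16 → extends → [16]
17 → extends → [16, 17]
4 → replaces 16 → [4, 17]
6 → replaces 17 → [4, 6]
9 → extends → [4, 6, 9]
18 → extends → [4, 6, 9, 18]
4 → already a tail → [4, 6, 9, 18]
6 → already a tail → [4, 6, 9, 18]
5 → replaces 6 → [4, 5, 9, 18]
Four tails, so the longest strictly increasing subsequence has length 4 (e.g. 4, 6, 9, 18).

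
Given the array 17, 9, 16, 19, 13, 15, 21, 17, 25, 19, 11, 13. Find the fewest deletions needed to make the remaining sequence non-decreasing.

Fewest deletions = n − (longest non-decreasing subsequence).
Patience tails:
17 → extends → [17]
9 → replaces 17 → [9]
16 → extends → [9, 16]
19 → extends → [9, 16, 19]
13 → replaces 16 → [9, 13, 19]
15 → replaces 19 → [9, 13, 15]
21 → extends → [9, 13, 15, 21]
17 → replaces 21 → [9, 13, 15, 17]
25 → extends → [9, 13, 15, 17, 25]
19 → replaces 25 → [9, 13, 15, 17, 19]
11 → replaces 13 → [9, 11, 15, 17, 19]
13 → replaces 15 → [9, 11, 13, 17, 19]
Longest non-decreasing subsequence has length 5, so deletions = 12 − 5 = 7.

7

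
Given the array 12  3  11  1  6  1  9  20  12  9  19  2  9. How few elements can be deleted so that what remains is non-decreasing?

8

Fewest deletions = n − (longest non-decreasing subsequence).
Patience tails:
12 → extends → [12]
3 → replaces 12 → [3]
11 → extends → [3, 11]
1 → replaces 3 → [1, 11]
6 → replaces 11 → [1, 6]
1 → replaces 6 → [1, 1]
9 → extends → [1, 1, 9]
20 → extends → [1, 1, 9, 20]
12 → replaces 20 → [1, 1, 9, 12]
9 → replaces 12 → [1, 1, 9, 9]
19 → extends → [1, 1, 9, 9, 19]
2 → replaces 9 → [1, 1, 2, 9, 19]
9 → replaces 19 → [1, 1, 2, 9, 9]
Longest non-decreasing subsequence has length 5, so deletions = 13 − 5 = 8.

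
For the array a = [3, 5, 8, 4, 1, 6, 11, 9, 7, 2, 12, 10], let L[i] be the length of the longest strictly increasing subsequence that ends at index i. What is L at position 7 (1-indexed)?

dp[i] = 1 + max{dp[j] : j<i, a[j]<a[i]} (or 1 if no such j):
i:      1  2  3  4  5  6  7  8  9 10 11 12
a[i]:   3  5  8  4  1  6 11  9  7  2 12 10
dp:     1  2  3  2  1  3  4  4  4  2  5  5
At index 7 the value is 4.

4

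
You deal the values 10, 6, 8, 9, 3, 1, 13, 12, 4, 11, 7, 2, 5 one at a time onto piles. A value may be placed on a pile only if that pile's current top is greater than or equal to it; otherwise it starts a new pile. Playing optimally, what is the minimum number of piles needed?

4

The minimum number of non-increasing subsequences covering a sequence equals the length of its longest strictly increasing subsequence.
LIS length is 4 (e.g. 6, 8, 9, 13), so 4 piles are needed.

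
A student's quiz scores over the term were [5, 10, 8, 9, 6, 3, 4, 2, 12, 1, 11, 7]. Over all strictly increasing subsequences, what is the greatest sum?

34

Let S[i] be the best sum of a strictly increasing subsequence ending at i:
i:      1  2  3  4  5  6  7  8  9 10 11 12
a[i]:   5 10  8  9  6  3  4  2 12  1 11  7
S:      5 15 13 22 11  3  7  2 34  1 33 18
Maximum is 34 (e.g. 5 + 8 + 9 + 12).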